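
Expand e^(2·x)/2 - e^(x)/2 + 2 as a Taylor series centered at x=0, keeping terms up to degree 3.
7·x^3/12 + 3·x^2/4 + x/2 + 2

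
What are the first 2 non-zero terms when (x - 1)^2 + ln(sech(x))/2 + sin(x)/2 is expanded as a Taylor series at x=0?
1 - 3·x/2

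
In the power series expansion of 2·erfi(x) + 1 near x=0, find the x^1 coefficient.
Expand to order 1: 2·erfi(x) + 1 = 4·x/√(π) + 1 + O(x^2).
The coefficient of x^1 is 4/√(π).

Final answer: 4/√(π)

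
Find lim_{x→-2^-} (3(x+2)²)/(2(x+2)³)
Both numerator and denominator → 0 as x → -2^-; this is a 0/0 indeterminate form.
Expand each to leading order near x = -2: numerator ~ 3·(x + 2)^2, denominator ~ 2·(x + 2)^3.
The limit of the ratio is -∞.

Final answer: -∞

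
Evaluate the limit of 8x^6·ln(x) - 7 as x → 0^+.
The product is a 0·∞ indeterminate form at x → 0⁺.
Rewrite the product as 8·ln(x) / x^(-6) and apply L'Hôpital, or use the standard hierarchy x^(-6) ≫ |ln x| as x → 0⁺.
The indeterminate product → 0, so the limit = -7.

Final answer: -7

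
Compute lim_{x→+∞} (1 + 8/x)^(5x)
As x → +∞: write (1 + 8/x)^(5x) = ((1 + 8/x)^x)^5 → (e^8)^5 = e^40.
Limit = e^(40).

Final answer: e^(40)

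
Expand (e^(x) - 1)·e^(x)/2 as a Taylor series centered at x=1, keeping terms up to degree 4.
-e/2 + e^(2)/2 + (-e/2 + e^(2))·(x - 1) + (-e/4 + e^(2))·(x - 1)^2 + (-e/12 + 2·e^(2)/3)·(x - 1)^3 + (-e/48 + e^(2)/3)·(x - 1)^4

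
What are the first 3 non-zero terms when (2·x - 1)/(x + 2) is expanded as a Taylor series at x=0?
-5·x^2/8 + 5·x/4 - 1/2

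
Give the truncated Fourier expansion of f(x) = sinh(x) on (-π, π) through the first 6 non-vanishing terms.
sin(x)·sinh(π)/π - 4·sin(2·x)·sinh(π)/(5·π) + 3·sin(3·x)·sinh(π)/(5·π) - 8·sin(4·x)·sinh(π)/(17·π) + 5·sin(5·x)·sinh(π)/(13·π) - 12·sin(6·x)·sinh(π)/(37·π)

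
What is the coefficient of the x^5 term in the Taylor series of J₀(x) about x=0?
Expand to order 5: J₀(x) = x^4/64 - x^2/4 + 1 + O(x^6).
The coefficient of x^5 is 0.

Final answer: 0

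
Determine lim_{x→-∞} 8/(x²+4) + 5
Evaluate the dominant behaviour as x → -∞; each term tends to a finite value or vanishes.
Limit = 5.

Final answer: 5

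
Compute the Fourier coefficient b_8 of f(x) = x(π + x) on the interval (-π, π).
b_8 = (1/π) ∫_{-π}^{π} f(x)·sin(8x) dx.
Evaluate the integral (use parity and integration by parts as needed): b_8 = -π/4.

Final answer: -π/4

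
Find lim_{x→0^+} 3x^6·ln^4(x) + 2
The product is a 0·∞ indeterminate form at x → 0⁺.
Rewrite the product as 3·ln^4(x) / x^(-6) and apply L'Hôpital, or use the standard hierarchy x^(-6) ≫ |ln x|^4 as x → 0⁺.
The indeterminate product → 0, so the limit = 2.

Final answer: 2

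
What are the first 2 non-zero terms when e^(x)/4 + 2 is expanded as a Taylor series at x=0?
x/4 + 9/4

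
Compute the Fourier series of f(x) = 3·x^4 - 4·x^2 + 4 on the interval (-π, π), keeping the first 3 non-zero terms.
(160 - 24·π^2)·cos(x) + (-13 + 6·π^2)·cos(2·x) - 4·π^2/3 + 4 + 3·π^4/5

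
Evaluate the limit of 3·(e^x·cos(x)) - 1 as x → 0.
Direct substitution at x = 0 gives 2.

Final answer: 2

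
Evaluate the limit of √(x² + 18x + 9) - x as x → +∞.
This is an ∞ − ∞ indeterminate form.
Multiply and divide by the conjugate √(x²+18x + 9) + x; the x² terms cancel, leaving (18x + 9)/(√(x²+18x + 9)+x) → 18/2 = 9.
Limit = 9.

Final answer: 9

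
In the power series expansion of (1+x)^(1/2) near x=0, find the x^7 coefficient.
Expand to order 7: (1+x)^(1/2) = 33·x^7/2048 - 21·x^6/1024 + 7·x^5/256 - 5·x^4/128 + x^3/16 - x^2/8 + x/2 + 1 + O(x^8).
The coefficient of x^7 is 33/2048.

Final answer: 33/2048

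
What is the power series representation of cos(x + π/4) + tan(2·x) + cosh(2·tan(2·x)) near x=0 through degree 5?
x^5·(64/15 - √(2)/240) + x^4·(√(2)/48 + 32) + x^3·(√(2)/12 + 8/3) + x^2·(8 - √(2)/4) + x·(2 - √(2)/2) + √(2)/2 + 1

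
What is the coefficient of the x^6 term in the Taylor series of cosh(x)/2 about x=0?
Expand to order 6: cosh(x)/2 = x^6/1440 + x^4/48 + x^2/4 + 1/2 + O(x^7).
The coefficient of x^6 is 1/1440.

Final answer: 1/1440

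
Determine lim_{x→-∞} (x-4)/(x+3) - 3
Evaluate the dominant behaviour as x → -∞; each term tends to a finite value or vanishes.
Limit = -2.

Final answer: -2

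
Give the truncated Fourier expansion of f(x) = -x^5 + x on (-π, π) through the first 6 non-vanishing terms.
(-238 - 2·π^4 + 40·π^2)·sin(x) + (-5·π^2 + 13/2 + π^4)·sin(2·x) + (-2·π^4/3 - 26/81 + 40·π^2/27)·sin(3·x) + (-5·π^2/8 - 17/64 + π^4/2)·sin(4·x) + (-2·π^4/5 + 202/625 + 8·π^2/25)·sin(5·x) + (-5·π^2/27 - 49/162 + π^4/3)·sin(6·x)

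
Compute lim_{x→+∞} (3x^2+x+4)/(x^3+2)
This is an ∞/∞ indeterminate form as x → +∞.
Divide numerator and denominator by x^3 and let the lower-order terms vanish; the numerator's degree 2 is below the denominator's degree 3, so the quotient → 0.
Limit = 0.

Final answer: 0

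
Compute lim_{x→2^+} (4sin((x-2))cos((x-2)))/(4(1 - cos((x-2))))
Both numerator and denominator → 0 as x → 2^+; this is a 0/0 indeterminate form.
Expand each to leading order near x = 2: numerator ~ 4·(x - 2), denominator ~ 2·(x - 2)^2.
The limit of the ratio is ∞.

Final answer: ∞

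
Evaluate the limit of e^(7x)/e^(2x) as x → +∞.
This is an ∞/∞ indeterminate form as x → +∞.
Rewrite e^(7x)/e^(2x) = e^((7−2)x) = e^(5x); the exponent coefficient is 5 > 0 so e^(5x) → ∞.
Limit = ∞.

Final answer: ∞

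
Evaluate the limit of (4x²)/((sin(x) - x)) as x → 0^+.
Both numerator and denominator → 0 as x → 0^+; this is a 0/0 indeterminate form.
Expand each to leading order near x = 0: numerator ~ 4·x^2, denominator ~ -x^3/6.
The limit of the ratio is -∞.

Final answer: -∞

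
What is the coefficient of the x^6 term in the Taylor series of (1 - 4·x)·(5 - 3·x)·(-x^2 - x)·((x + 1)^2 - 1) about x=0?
Expand to order 6: (1 - 4·x)·(5 - 3·x)·(-x^2 - x)·((x + 1)^2 - 1) = -12·x^6 - 13·x^5 + 40·x^4 + 31·x^3 - 10·x^2 + O(x^7).
The coefficient of x^6 is -12.

Final answer: -12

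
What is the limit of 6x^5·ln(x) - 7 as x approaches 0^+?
The product is a 0·∞ indeterminate form at x → 0⁺.
Rewrite the product as 6·ln(x) / x^(-5) and apply L'Hôpital, or use the standard hierarchy x^(-5) ≫ |ln x| as x → 0⁺.
The indeterminate product → 0, so the limit = -7.

Final answer: -7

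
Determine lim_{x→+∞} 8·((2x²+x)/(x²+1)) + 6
Evaluate the dominant behaviour as x → +∞; each term tends to a finite value or vanishes.
Limit = 22.

Final answer: 22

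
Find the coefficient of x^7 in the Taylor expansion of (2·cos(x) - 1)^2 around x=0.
Expand to order 7: (2·cos(x) - 1)^2 = -31·x^6/180 + 7·x^4/6 - 2·x^2 + 1 + O(x^8).
The coefficient of x^7 is 0.

Final answer: 0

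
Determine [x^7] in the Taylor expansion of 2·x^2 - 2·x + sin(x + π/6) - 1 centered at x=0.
Expand to order 7: 2·x^2 - 2·x + sin(x + π/6) - 1 = -√(3)·x^7/10080 - x^6/1440 + √(3)·x^5/240 + x^4/48 - √(3)·x^3/12 + 7·x^2/4 + x·(-2 + √(3)/2) - 1/2 + O(x^8).
The coefficient of x^7 is -√(3)/10080.

Final answer: -√(3)/10080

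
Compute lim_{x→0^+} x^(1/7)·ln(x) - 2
The product is a 0·∞ indeterminate form at x → 0⁺.
Rewrite the product as ln(x) / x^(-1/7) and apply L'Hôpital, or use the standard hierarchy x^(-1/7) ≫ |ln x| as x → 0⁺.
The indeterminate product → 0, so the limit = -2.

Final answer: -2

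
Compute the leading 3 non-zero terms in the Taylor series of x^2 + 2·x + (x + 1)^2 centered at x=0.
2·x^2 + 4·x + 1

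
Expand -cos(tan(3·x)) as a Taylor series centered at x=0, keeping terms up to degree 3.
9·x^2/2 - 1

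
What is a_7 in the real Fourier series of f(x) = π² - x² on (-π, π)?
a_7 = (1/π) ∫_{-π}^{π} f(x)·cos(7x) dx.
Evaluate the integral (use parity and integration by parts as needed): a_7 = 4/49.

Final answer: 4/49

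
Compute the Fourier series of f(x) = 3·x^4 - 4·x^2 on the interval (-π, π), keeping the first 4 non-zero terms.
(160 - 24·π^2)·cos(x) + (-13 + 6·π^2)·cos(2·x) + (32/9 - 8·π^2/3)·cos(3·x) - 4·π^2/3 + 3·π^4/5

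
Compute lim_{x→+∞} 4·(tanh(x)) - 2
Evaluate the dominant behaviour as x → +∞; each term tends to a finite value or vanishes.
Limit = 2.

Final answer: 2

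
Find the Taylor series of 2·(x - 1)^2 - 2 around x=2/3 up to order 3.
-16/9 - 4·(x - 2/3)/3 + 2·(x - 2/3)^2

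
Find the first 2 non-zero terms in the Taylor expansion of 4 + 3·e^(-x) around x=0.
7 - 3·x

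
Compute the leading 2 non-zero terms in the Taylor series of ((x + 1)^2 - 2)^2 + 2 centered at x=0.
3 - 4·x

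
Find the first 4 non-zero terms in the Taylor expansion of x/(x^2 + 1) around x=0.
-x^7 + x^5 - x^3 + x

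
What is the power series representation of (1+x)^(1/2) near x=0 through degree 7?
33·x^7/2048 - 21·x^6/1024 + 7·x^5/256 - 5·x^4/128 + x^3/16 - x^2/8 + x/2 + 1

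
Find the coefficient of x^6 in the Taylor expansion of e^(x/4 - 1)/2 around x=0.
Expand to order 6: e^(x/4 - 1)/2 = x^6·e^(-1)/5898240 + x^5·e^(-1)/245760 + x^4·e^(-1)/12288 + x^3·e^(-1)/768 + x^2·e^(-1)/64 + x·e^(-1)/8 + e^(-1)/2 + O(x^7).
The coefficient of x^6 is e^(-1)/5898240.

Final answer: e^(-1)/5898240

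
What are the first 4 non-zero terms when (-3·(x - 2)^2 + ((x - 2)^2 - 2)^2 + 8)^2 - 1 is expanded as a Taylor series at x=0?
353·x^4 - 136·x^3 + 16·x^2 - 1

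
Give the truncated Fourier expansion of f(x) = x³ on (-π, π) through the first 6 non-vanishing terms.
(-12 + 2·π^2)·sin(x) + (3/2 - π^2)·sin(2·x) + (-4/9 + 2·π^2/3)·sin(3·x) + (3/16 - π^2/2)·sin(4·x) + (-12/125 + 2·π^2/5)·sin(5·x) + (1/18 - π^2/3)·sin(6·x)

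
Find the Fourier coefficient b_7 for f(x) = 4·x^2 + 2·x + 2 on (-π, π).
b_7 = (1/π) ∫_{-π}^{π} f(x)·sin(7x) dx.
Evaluate the integral (use parity and integration by parts as needed): b_7 = 4/7.

Final answer: 4/7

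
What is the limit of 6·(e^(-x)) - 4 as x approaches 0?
Direct substitution at x = 0 gives 2.

Final answer: 2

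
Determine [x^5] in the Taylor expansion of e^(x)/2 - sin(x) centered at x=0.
Expand to order 5: e^(x)/2 - sin(x) = -x^5/240 + x^4/48 + x^3/4 + x^2/4 - x/2 + 1/2 + O(x^6).
The coefficient of x^5 is -1/240.

Final answer: -1/240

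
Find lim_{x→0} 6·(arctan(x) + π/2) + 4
Direct substitution at x = 0 gives 4 + 3·π.

Final answer: 4 + 3·π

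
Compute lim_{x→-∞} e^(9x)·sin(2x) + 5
Evaluate the dominant behaviour as x → -∞; each term tends to a finite value or vanishes.
Limit = 5.

Final answer: 5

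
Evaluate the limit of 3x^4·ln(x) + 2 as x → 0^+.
The product is a 0·∞ indeterminate form at x → 0⁺.
Rewrite the product as 3·ln(x) / x^(-4) and apply L'Hôpital, or use the standard hierarchy x^(-4) ≫ |ln x| as x → 0⁺.
The indeterminate product → 0, so the limit = 2.

Final answer: 2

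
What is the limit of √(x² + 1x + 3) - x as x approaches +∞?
This is an ∞ − ∞ indeterminate form.
Multiply and divide by the conjugate √(x²+1x + 3) + x; the x² terms cancel, leaving (1x + 3)/(√(x²+1x + 3)+x) → 1/2.
Limit = 1/2.

Final answer: 1/2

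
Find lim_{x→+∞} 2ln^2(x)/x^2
This is an ∞/∞ indeterminate form as x → +∞.
The polynomial denominator x^2 dominates the logarithmic numerator (any positive power of x ≫ ln^2(x) as x → ∞), so the quotient → 0.
Limit = 0.

Final answer: 0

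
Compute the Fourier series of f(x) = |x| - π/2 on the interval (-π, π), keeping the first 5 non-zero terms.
-4·cos(x)/π - 4·cos(3·x)/(9·π) - 4·cos(5·x)/(25·π) - 4·cos(7·x)/(49·π) - 4·cos(9·x)/(81·π)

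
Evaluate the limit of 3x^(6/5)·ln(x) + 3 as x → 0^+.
The product is a 0·∞ indeterminate form at x → 0⁺.
Rewrite the product as 3·ln(x) / x^(-6/5) and apply L'Hôpital, or use the standard hierarchy x^(-6/5) ≫ |ln x| as x → 0⁺.
The indeterminate product → 0, so the limit = 3.

Final answer: 3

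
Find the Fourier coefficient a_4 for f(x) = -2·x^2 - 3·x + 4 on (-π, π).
a_4 = (1/π) ∫_{-π}^{π} f(x)·cos(4x) dx.
Evaluate the integral (use parity and integration by parts as needed): a_4 = -1/2.

Final answer: -1/2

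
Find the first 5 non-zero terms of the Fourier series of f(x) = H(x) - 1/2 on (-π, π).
2·sin(x)/π + 2·sin(3·x)/(3·π) + 2·sin(5·x)/(5·π) + 2·sin(7·x)/(7·π) + 2·sin(9·x)/(9·π)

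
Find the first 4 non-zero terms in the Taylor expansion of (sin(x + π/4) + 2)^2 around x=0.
x^3·(√(2)/2 + 2)^2·(-√(2)/(6·(√(2)/2 + 2)) - 1/(2·(√(2)/2 + 2)^2)) + x^2·(√(2)/2 + 2)^2·(-√(2)/(2·(√(2)/2 + 2)) + 1/(2·(√(2)/2 + 2)^2)) + √(2)·x·(√(2)/2 + 2) + (√(2)/2 + 2)^2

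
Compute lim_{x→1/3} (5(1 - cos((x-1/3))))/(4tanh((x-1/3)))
Both numerator and denominator → 0 as x → 1/3; this is a 0/0 indeterminate form.
Expand each to leading order near x = 1/3: numerator ~ 5·(x - 1/3)^2/2, denominator ~ 4·(x - 1/3).
The limit of the ratio is 0.

Final answer: 0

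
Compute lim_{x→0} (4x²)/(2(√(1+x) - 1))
Both numerator and denominator → 0 as x → 0; this is a 0/0 indeterminate form.
Expand each to leading order near x = 0: numerator ~ 4·x^2, denominator ~ x.
The limit of the ratio is 0.

Final answer: 0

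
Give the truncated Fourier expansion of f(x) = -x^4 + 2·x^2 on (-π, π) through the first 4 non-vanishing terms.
(-56 + 8·π^2)·cos(x) + (5 - 2·π^2)·cos(2·x) + (-40/27 + 8·π^2/9)·cos(3·x) - π^4/5 + 2·π^2/3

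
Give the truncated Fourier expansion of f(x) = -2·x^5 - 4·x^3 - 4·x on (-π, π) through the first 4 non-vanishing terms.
(-440 - 4·π^4 + 72·π^2)·sin(x) + (-6·π^2 + 13 + 2·π^4)·sin(2·x) + (-4·π^4/3 - 232/81 + 8·π^2/27)·sin(3·x) + (55/32 + 3·π^2/4 + π^4)·sin(4·x)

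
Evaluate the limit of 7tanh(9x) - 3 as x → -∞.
Evaluate the dominant behaviour as x → -∞; each term tends to a finite value or vanishes.
Limit = -10.

Final answer: -10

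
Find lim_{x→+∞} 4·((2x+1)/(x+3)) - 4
Evaluate the dominant behaviour as x → +∞; each term tends to a finite value or vanishes.
Limit = 4.

Final answer: 4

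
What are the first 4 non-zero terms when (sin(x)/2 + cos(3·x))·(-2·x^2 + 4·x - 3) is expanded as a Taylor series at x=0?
-75·x^3/4 + 27·x^2/2 + 5·x/2 - 3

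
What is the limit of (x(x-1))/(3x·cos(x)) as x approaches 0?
Both numerator and denominator → 0 as x → 0; this is a 0/0 indeterminate form.
Expand each to leading order near x = 0: numerator ~ -x, denominator ~ 3·x.
The limit of the ratio is -1/3.

Final answer: -1/3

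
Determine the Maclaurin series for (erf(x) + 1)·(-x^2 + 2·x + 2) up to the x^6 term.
2·x^6/(5·√(π)) + 16·x^5/(15·√(π)) - 4·x^4/(3·√(π)) - 10·x^3/(3·√(π)) + x^2·(-1 + 4/√(π)) + x·(2 + 4/√(π)) + 2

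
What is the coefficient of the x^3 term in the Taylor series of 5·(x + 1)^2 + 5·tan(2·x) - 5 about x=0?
Expand to order 3: 5·(x + 1)^2 + 5·tan(2·x) - 5 = 40·x^3/3 + 5·x^2 + 20·x + O(x^4).
The coefficient of x^3 is 40/3.

Final answer: 40/3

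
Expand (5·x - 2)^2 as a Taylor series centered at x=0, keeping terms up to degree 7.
25·x^2 - 20·x + 4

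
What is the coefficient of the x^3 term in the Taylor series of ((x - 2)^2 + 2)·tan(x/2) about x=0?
Expand to order 3: ((x - 2)^2 + 2)·tan(x/2) = 3·x^3/4 - 2·x^2 + 3·x + O(x^4).
The coefficient of x^3 is 3/4.

Final answer: 3/4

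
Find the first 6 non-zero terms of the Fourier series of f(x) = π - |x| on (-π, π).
4·cos(x)/π + 4·cos(3·x)/(9·π) + 4·cos(5·x)/(25·π) + 4·cos(7·x)/(49·π) + 4·cos(9·x)/(81·π) + π/2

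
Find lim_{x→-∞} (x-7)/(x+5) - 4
Evaluate the dominant behaviour as x → -∞; each term tends to a finite value or vanishes.
Limit = -3.

Final answer: -3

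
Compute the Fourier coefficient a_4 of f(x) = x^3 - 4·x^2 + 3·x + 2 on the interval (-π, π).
a_4 = (1/π) ∫_{-π}^{π} f(x)·cos(4x) dx.
Evaluate the integral (use parity and integration by parts as needed): a_4 = -1.

Final answer: -1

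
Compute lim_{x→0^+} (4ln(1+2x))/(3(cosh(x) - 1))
Both numerator and denominator → 0 as x → 0^+; this is a 0/0 indeterminate form.
Expand each to leading order near x = 0: numerator ~ 8·x, denominator ~ 3·x^2/2.
The limit of the ratio is ∞.

Final answer: ∞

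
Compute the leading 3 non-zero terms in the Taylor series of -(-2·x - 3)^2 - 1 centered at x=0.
-4·x^2 - 12·x - 10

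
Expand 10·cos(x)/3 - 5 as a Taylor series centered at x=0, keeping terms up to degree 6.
-x^6/216 + 5·x^4/36 - 5·x^2/3 - 5/3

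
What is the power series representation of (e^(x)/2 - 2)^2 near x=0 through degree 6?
7·x^6/360 + x^5/20 + x^4/12 - x^2/2 - 3·x/2 + 9/4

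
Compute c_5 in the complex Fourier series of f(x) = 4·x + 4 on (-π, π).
Compute the real Fourier coefficients first: a_5 = 0, b_5 = 8/5.
Then c_5 = (a_5 − i·b_5)/2 = -4·i/5.

Final answer: -4·i/5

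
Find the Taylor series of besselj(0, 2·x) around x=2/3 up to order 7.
besselj(0, 4/3) - 2·besselj(1, 4/3)·(x - 2/3) + (-besselj(0, 4/3) + besselj(2, 4/3))·(x - 2/3)^2 + (-besselj(3, 4/3)/3 + besselj(1, 4/3))·(x - 2/3)^3 + (-besselj(2, 4/3)/3 + besselj(4, 4/3)/12 + besselj(0, 4/3)/4)·(x - 2/3)^4 + (-besselj(1, 4/3)/6 - besselj(5, 4/3)/60 + besselj(3, 4/3)/12)·(x - 2/3)^5 + (-besselj(0, 4/3)/36 - besselj(4, 4/3)/60 + besselj(6, 4/3)/360 + besselj(2, 4/3)/24)·(x - 2/3)^6 + (-besselj(3, 4/3)/120 - besselj(7, 4/3)/2520 + besselj(5, 4/3)/360 + besselj(1, 4/3)/72)·(x - 2/3)^7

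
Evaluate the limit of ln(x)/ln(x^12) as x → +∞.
This is an ∞/∞ indeterminate form as x → +∞.
Write ln(x^12) = 12·ln(x), reducing the quotient to 1/12.
Limit = 1/12.

Final answer: 1/12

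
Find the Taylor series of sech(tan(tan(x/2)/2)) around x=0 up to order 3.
1 - x^2/32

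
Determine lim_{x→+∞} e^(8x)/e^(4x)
This is an ∞/∞ indeterminate form as x → +∞.
Rewrite e^(8x)/e^(4x) = e^((8−4)x) = e^(4x); the exponent coefficient is 4 > 0 so e^(4x) → ∞.
Limit = ∞.

Final answer: ∞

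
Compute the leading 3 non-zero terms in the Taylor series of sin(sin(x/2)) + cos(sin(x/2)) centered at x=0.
-x^2/8 + x/2 + 1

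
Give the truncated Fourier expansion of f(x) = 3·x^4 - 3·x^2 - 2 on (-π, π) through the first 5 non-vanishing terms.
(156 - 24·π^2)·cos(x) + (-12 + 6·π^2)·cos(2·x) + (28/9 - 8·π^2/3)·cos(3·x) + (-21/16 + 3·π^2/2)·cos(4·x) - π^2 - 2 + 3·π^4/5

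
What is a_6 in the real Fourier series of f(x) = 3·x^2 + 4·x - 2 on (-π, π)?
a_6 = (1/π) ∫_{-π}^{π} f(x)·cos(6x) dx.
Evaluate the integral (use parity and integration by parts as needed): a_6 = 1/3.

Final answer: 1/3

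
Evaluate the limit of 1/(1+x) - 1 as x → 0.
Direct substitution at x = 0 gives 0.

Final answer: 0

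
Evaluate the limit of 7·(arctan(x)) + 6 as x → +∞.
Evaluate the dominant behaviour as x → +∞; each term tends to a finite value or vanishes.
Limit = 6 + 7·π/2.

Final answer: 6 + 7·π/2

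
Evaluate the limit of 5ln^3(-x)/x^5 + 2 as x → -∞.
The quotient is an ∞/∞ indeterminate form as x → -∞.
Compare growth rates of the dominant terms (exponentials ≫ polynomials ≫ logarithms), or apply L'Hôpital's rule; the quotient → 0.
Adding the constant: 0 + 2 = 2. Limit = 2.

Final answer: 2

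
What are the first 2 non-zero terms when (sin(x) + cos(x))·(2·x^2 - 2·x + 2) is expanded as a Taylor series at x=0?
2 - x^2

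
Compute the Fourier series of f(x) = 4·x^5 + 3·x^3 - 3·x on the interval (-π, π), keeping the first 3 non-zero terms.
(-154·π^2 + 8·π^4 + 918)·sin(x) + (-4·π^4 - 45/2 + 17·π^2)·sin(2·x) + (-106·π^2/27 + 50/81 + 8·π^4/3)·sin(3·x)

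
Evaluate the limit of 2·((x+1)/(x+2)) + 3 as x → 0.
Direct substitution at x = 0 gives 4.

Final answer: 4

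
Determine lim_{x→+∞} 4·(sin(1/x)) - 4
Evaluate the dominant behaviour as x → +∞; each term tends to a finite value or vanishes.
Limit = -4.

Final answer: -4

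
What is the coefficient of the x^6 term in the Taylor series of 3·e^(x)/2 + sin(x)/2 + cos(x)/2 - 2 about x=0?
Expand to order 6: 3·e^(x)/2 + sin(x)/2 + cos(x)/2 - 2 = x^6/720 + x^5/60 + x^4/12 + x^3/6 + x^2/2 + 2·x + O(x^7).
The coefficient of x^6 is 1/720.

Final answer: 1/720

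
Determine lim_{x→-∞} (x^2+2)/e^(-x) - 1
The quotient is an ∞/∞ indeterminate form as x → -∞.
Compare growth rates of the dominant terms (exponentials ≫ polynomials ≫ logarithms), or apply L'Hôpital's rule; the quotient → 0.
Adding the constant: 0 - 1 = -1. Limit = -1.

Final answer: -1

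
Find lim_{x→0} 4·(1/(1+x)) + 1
Direct substitution at x = 0 gives 5.

Final answer: 5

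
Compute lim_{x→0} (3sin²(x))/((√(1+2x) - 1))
Both numerator and denominator → 0 as x → 0; this is a 0/0 indeterminate form.
Expand each to leading order near x = 0: numerator ~ 3·x^2, denominator ~ x.
The limit of the ratio is 0.

Final answer: 0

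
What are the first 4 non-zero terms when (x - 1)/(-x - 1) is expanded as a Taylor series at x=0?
-2·x^3 + 2·x^2 - 2·x + 1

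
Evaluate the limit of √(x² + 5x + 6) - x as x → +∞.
This is an ∞ − ∞ indeterminate form.
Multiply and divide by the conjugate √(x²+5x + 6) + x; the x² terms cancel, leaving (5x + 6)/(√(x²+5x + 6)+x) → 5/2.
Limit = 5/2.

Final answer: 5/2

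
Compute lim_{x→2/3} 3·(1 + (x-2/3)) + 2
Direct substitution at x = 2/3 gives 5.

Final answer: 5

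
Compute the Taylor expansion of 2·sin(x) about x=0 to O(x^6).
x^5/60 - x^3/3 + 2·x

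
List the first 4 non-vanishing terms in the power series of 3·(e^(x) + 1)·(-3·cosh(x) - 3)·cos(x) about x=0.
15·x^4/4 + 3·x^3/2 - 18·x - 36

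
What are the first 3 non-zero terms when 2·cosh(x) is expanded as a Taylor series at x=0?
x^4/12 + x^2 + 2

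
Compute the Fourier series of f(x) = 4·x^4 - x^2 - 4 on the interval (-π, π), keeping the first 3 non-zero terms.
(196 - 32·π^2)·cos(x) + (-13 + 8·π^2)·cos(2·x) - 4 - π^2/3 + 4·π^4/5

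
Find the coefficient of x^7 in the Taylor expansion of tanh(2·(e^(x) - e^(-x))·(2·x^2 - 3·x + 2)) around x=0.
Expand to order 7: tanh(2·(e^(x) - e^(-x))·(2·x^2 - 3·x + 2)) = 5100587·x^7/630 - 302721·x^6/10 + 39317·x^5/15 + 766·x^4 - 484·x^3/3 - 12·x^2 + 8·x + O(x^8).
The coefficient of x^7 is 5100587/630.

Final answer: 5100587/630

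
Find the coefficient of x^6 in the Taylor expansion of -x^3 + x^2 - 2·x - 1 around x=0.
Expand to order 6: -x^3 + x^2 - 2·x - 1 = -x^3 + x^2 - 2·x - 1 + O(x^7).
The coefficient of x^6 is 0.

Final answer: 0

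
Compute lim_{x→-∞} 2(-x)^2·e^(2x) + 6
The product is a 0·∞ indeterminate form at x → -∞.
Rewrite the product as 2(-x)^2 / e^(-2x) (an ∞/∞ form) and apply L'Hôpital, or use the standard hierarchy e^(2|x|) ≫ |(-x)^2| as x → -∞.
The indeterminate product → 0, so the limit = 6.

Final answer: 6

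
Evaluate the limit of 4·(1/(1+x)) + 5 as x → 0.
Direct substitution at x = 0 gives 9.

Final answer: 9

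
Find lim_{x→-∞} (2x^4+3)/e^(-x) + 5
The quotient is an ∞/∞ indeterminate form as x → -∞.
Compare growth rates of the dominant terms (exponentials ≫ polynomials ≫ logarithms), or apply L'Hôpital's rule; the quotient → 0.
Adding the constant: 0 + 5 = 5. Limit = 5.

Final answer: 5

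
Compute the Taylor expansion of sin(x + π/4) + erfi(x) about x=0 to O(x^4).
x^3·(-√(2)/12 + 2/(3·√(π))) - √(2)·x^2/4 + x·(√(2)/2 + 2/√(π)) + √(2)/2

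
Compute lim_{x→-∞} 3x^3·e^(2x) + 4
The product is a 0·∞ indeterminate form at x → -∞.
Rewrite the product as 3x^3 / e^(-2x) (an ∞/∞ form) and apply L'Hôpital, or use the standard hierarchy e^(2|x|) ≫ |x^3| as x → -∞.
The indeterminate product → 0, so the limit = 4.

Final answer: 4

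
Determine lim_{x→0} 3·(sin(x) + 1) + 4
Direct substitution at x = 0 gives 7.

Final answer: 7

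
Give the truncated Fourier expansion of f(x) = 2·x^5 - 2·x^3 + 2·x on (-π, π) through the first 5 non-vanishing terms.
(-84·π^2 + 4·π^4 + 508)·sin(x) + (-2·π^4 - 20 + 12·π^2)·sin(2·x) + (-116·π^2/27 + 340/81 + 4·π^4/3)·sin(3·x) + (-π^4 - 59/32 + 9·π^2/4)·sin(4·x) + (-36·π^2/25 + 716/625 + 4·π^4/5)·sin(5·x)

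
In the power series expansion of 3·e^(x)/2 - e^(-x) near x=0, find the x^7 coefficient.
Expand to order 7: 3·e^(x)/2 - e^(-x) = x^7/2016 + x^6/1440 + x^5/48 + x^4/48 + 5·x^3/12 + x^2/4 + 5·x/2 + 1/2 + O(x^8).
The coefficient of x^7 is 1/2016.

Final answer: 1/2016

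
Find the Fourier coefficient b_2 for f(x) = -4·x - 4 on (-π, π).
b_2 = (1/π) ∫_{-π}^{π} f(x)·sin(2x) dx.
Evaluate the integral (use parity and integration by parts as needed): b_2 = 4.

Final answer: 4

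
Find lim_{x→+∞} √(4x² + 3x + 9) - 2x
As x → +∞: multiply by the conjugate to get (3x+9)/(√(4x²+3x+9)+2x); the denominator ~ 4x, so the limit is 3/4.
Limit = 3/4.

Final answer: 3/4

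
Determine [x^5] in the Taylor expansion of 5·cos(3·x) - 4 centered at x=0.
Expand to order 5: 5·cos(3·x) - 4 = 135·x^4/8 - 45·x^2/2 + 1 + O(x^6).
The coefficient of x^5 is 0.

Final answer: 0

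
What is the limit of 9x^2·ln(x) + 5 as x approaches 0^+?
The product is a 0·∞ indeterminate form at x → 0⁺.
Rewrite the product as 9·ln(x) / x^(-2) and apply L'Hôpital, or use the standard hierarchy x^(-2) ≫ |ln x| as x → 0⁺.
The indeterminate product → 0, so the limit = 5.

Final answer: 5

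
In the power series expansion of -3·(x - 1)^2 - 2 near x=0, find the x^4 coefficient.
Expand to order 4: -3·(x - 1)^2 - 2 = -3·x^2 + 6·x - 5 + O(x^5).
The coefficient of x^4 is 0.

Final answer: 0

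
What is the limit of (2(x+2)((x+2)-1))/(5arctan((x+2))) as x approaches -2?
Both numerator and denominator → 0 as x → -2; this is a 0/0 indeterminate form.
Expand each to leading order near x = -2: numerator ~ -2·(x + 2), denominator ~ 5·(x + 2).
The limit of the ratio is -2/5.

Final answer: -2/5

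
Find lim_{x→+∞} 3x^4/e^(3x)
This is an ∞/∞ indeterminate form as x → +∞.
The exponential denominator e^(3x) dominates the polynomial numerator (e^x ≫ x^4 as x → ∞), so the quotient → 0.
Limit = 0.

Final answer: 0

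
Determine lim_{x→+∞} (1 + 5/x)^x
As x → +∞: this is the defining limit (1 + 5/x)^x → e^5.
Limit = e^(5).

Final answer: e^(5)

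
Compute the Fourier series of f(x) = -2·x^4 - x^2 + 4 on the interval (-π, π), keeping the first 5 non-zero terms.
(-92 + 16·π^2)·cos(x) + (5 - 4·π^2)·cos(2·x) + (-20/27 + 16·π^2/9)·cos(3·x) + (1/8 - π^2)·cos(4·x) - 2·π^4/5 - π^2/3 + 4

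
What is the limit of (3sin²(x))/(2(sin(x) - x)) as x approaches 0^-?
Both numerator and denominator → 0 as x → 0^-; this is a 0/0 indeterminate form.
Expand each to leading order near x = 0: numerator ~ 3·x^2, denominator ~ -x^3/3.
The limit of the ratio is ∞.

Final answer: ∞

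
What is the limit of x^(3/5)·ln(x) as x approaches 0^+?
This is a 0·∞ indeterminate form at x → 0⁺.
Rewrite the product as ln(x) / x^(-3/5) and apply L'Hôpital, or use the standard hierarchy x^(-3/5) ≫ |ln x| as x → 0⁺.
The indeterminate product → 0, so the limit = 0.

Final answer: 0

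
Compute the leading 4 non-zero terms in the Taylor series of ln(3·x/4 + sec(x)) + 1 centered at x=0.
-15·x^3/64 + 7·x^2/32 + 3·x/4 + 1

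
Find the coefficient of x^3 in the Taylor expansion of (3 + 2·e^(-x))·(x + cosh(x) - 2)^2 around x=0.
Expand to order 3: (3 + 2·e^(-x))·(x + cosh(x) - 2)^2 = 8·x^3/3 + 5·x^2 - 12·x + 5 + O(x^4).
The coefficient of x^3 is 8/3.

Final answer: 8/3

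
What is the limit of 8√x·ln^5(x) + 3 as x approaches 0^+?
The product is a 0·∞ indeterminate form at x → 0⁺.
Rewrite the product as 8·ln^5(x) / x^(-1/2) and apply L'Hôpital, or use the standard hierarchy x^(-1/2) ≫ |ln x|^5 as x → 0⁺.
The indeterminate product → 0, so the limit = 3.

Final answer: 3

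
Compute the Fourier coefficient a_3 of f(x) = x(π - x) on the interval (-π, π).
a_3 = (1/π) ∫_{-π}^{π} f(x)·cos(3x) dx.
Evaluate the integral (use parity and integration by parts as needed): a_3 = 4/9.

Final answer: 4/9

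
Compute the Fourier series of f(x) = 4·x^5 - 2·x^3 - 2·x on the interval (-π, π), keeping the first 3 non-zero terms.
(-164·π^2 + 8·π^4 + 980)·sin(x) + (-4·π^4 - 31 + 22·π^2)·sin(2·x) + (-196·π^2/27 + 284/81 + 8·π^4/3)·sin(3·x)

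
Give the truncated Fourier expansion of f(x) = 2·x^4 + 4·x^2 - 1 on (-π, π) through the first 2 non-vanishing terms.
(80 - 16·π^2)·cos(x) - 1 + 4·π^2/3 + 2·π^4/5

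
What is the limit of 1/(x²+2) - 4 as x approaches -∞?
Evaluate the dominant behaviour as x → -∞; each term tends to a finite value or vanishes.
Limit = -4.

Final answer: -4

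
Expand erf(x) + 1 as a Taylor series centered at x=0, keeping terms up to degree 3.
-2·x^3/(3·√(π)) + 2·x/√(π) + 1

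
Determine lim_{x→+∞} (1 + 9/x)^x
As x → +∞: this is the defining limit (1 + 9/x)^x → e^9.
Limit = e^(9).

Final answer: e^(9)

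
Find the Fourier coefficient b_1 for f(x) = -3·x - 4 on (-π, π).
b_1 = (1/π) ∫_{-π}^{π} f(x)·sin(1x) dx.
Evaluate the integral (use parity and integration by parts as needed): b_1 = -6.

Final answer: -6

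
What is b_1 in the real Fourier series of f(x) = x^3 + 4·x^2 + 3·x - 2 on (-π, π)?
b_1 = (1/π) ∫_{-π}^{π} f(x)·sin(1x) dx.
Evaluate the integral (use parity and integration by parts as needed): b_1 = -6 + 2·π^2.

Final answer: -6 + 2·π^2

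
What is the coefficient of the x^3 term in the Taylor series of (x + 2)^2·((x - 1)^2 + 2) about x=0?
Expand to order 3: (x + 2)^2·((x - 1)^2 + 2) = 2·x^3 - x^2 + 4·x + 12 + O(x^4).
The coefficient of x^3 is 2.

Final answer: 2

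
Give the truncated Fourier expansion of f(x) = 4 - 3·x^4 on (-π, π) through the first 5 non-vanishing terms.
(-144 + 24·π^2)·cos(x) + (9 - 6·π^2)·cos(2·x) + (-16/9 + 8·π^2/3)·cos(3·x) + (9/16 - 3·π^2/2)·cos(4·x) - 3·π^4/5 + 4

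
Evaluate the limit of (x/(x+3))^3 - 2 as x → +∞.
As x → +∞: x/(x+3) = 1/(1 + 3/x) → 1, and the 3rd power of a limit-1 base also → 1; with the additive constant, 1 - 2 = -1.
Limit = -1.

Final answer: -1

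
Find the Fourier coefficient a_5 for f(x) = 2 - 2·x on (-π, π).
a_5 = (1/π) ∫_{-π}^{π} f(x)·cos(5x) dx.
Evaluate the integral (use parity and integration by parts as needed): a_5 = 0.

Final answer: 0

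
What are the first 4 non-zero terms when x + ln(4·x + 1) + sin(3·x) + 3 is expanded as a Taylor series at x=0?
101·x^3/6 - 8·x^2 + 8·x + 3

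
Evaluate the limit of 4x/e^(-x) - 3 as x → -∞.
The quotient is an ∞/∞ indeterminate form as x → -∞.
Compare growth rates of the dominant terms (exponentials ≫ polynomials ≫ logarithms), or apply L'Hôpital's rule; the quotient → 0.
Adding the constant: 0 - 3 = -3. Limit = -3.

Final answer: -3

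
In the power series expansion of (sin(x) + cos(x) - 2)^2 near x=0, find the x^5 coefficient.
Expand to order 5: (sin(x) + cos(x) - 2)^2 = 7·x^5/30 - x^4/6 - 2·x^3/3 + 2·x^2 - 2·x + 1 + O(x^6).
The coefficient of x^5 is 7/30.

Final answer: 7/30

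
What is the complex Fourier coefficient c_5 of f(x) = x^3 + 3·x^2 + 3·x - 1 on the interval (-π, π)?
Compute the real Fourier coefficients first: a_5 = -12/25, b_5 = 138/125 + 2·π^2/5.
Then c_5 = (a_5 − i·b_5)/2 = -6/25 - i·π^2/5 - 69·i/125.

Final answer: -6/25 - i·π^2/5 - 69·i/125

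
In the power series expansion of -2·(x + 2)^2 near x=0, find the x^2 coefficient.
Expand to order 2: -2·(x + 2)^2 = -2·x^2 - 8·x - 8 + O(x^3).
The coefficient of x^2 is -2.

Final answer: -2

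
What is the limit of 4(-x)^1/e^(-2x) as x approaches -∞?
This is an ∞/∞ indeterminate form as x → -∞.
Compare growth rates of the dominant terms (exponentials ≫ polynomials ≫ logarithms), or apply L'Hôpital's rule; the quotient → 0.
Limit = 0.

Final answer: 0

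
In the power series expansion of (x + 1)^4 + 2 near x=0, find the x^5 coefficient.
Expand to order 5: (x + 1)^4 + 2 = x^4 + 4·x^3 + 6·x^2 + 4·x + 3 + O(x^6).
The coefficient of x^5 is 0.

Final answer: 0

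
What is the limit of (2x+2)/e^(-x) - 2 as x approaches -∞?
The quotient is an ∞/∞ indeterminate form as x → -∞.
Compare growth rates of the dominant terms (exponentials ≫ polynomials ≫ logarithms), or apply L'Hôpital's rule; the quotient → 0.
Adding the constant: 0 - 2 = -2. Limit = -2.

Final answer: -2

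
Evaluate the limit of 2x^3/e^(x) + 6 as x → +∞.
The quotient is an ∞/∞ indeterminate form as x → +∞.
The exponential denominator e^(x) dominates the polynomial numerator (e^x ≫ x^3 as x → ∞), so the quotient → 0.
Adding the constant: 0 + 6 = 6. Limit = 6.

Final answer: 6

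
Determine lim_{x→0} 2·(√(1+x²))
Direct substitution at x = 0 gives 2.

Final answer: 2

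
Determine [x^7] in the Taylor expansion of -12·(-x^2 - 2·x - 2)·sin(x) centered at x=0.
Expand to order 7: -12·(-x^2 - 2·x - 2)·sin(x) = 2·x^7/21 + x^6/5 - 9·x^5/5 - 4·x^4 + 8·x^3 + 24·x^2 + 24·x + O(x^8).
The coefficient of x^7 is 2/21.

Final answer: 2/21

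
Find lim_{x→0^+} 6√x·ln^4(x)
This is a 0·∞ indeterminate form at x → 0⁺.
Rewrite the product as 6·ln^4(x) / x^(-1/2) and apply L'Hôpital, or use the standard hierarchy x^(-1/2) ≫ |ln x|^4 as x → 0⁺.
The indeterminate product → 0, so the limit = 0.

Final answer: 0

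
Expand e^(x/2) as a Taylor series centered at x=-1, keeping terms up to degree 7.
e^(-1/2) + e^(-1/2)·(x + 1)/2 + e^(-1/2)·(x + 1)^2/8 + e^(-1/2)·(x + 1)^3/48 + e^(-1/2)·(x + 1)^4/384 + e^(-1/2)·(x + 1)^5/3840 + e^(-1/2)·(x + 1)^6/46080 + e^(-1/2)·(x + 1)^7/645120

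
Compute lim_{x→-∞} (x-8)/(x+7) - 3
Evaluate the dominant behaviour as x → -∞; each term tends to a finite value or vanishes.
Limit = -2.

Final answer: -2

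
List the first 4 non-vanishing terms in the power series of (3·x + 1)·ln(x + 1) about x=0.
3·x^4/4 - 7·x^3/6 + 5·x^2/2 + x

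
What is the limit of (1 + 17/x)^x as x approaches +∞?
As x → +∞: this is the defining limit (1 + 17/x)^x → e^17.
Limit = e^(17).

Final answer: e^(17)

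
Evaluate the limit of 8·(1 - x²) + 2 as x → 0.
Direct substitution at x = 0 gives 10.

Final answer: 10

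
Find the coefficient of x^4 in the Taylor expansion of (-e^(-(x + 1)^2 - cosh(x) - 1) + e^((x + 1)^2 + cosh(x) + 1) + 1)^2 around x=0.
Expand to order 4: (-e^(-(x + 1)^2 - cosh(x) - 1) + e^((x + 1)^2 + cosh(x) + 1) + 1)^2 = x^4·(-e^(-3) + 1 + e^(3))^2·(5·e^(-3)/(2·(-e^(-3) + 1 + e^(3))) + 29·e^(3)/(3·(-e^(-3) + 1 + e^(3))) + (-e^(-3)/(2·(-e^(-3) + 1 + e^(3))) + 7·e^(3)/(2·(-e^(-3) + 1 + e^(3))))^2 + 2·(-5·e^(-3)/(3·(-e^(-3) + 1 + e^(3))) + 13·e^(3)/(3·(-e^(-3) + 1 + e^(3))))·(2·e^(-3)/(-e^(-3) + 1 + e^(3)) + 2·e^(3)/(-e^(-3) + 1 + e^(3)))) + x^3·(-10·e^(-3)/(3·(-e^(-3) + 1 + e^(3))) + 26·e^(3)/(3·(-e^(-3) + 1 + e^(3))) + 2·(-e^(-3)/(2·(-e^(-3) + 1 + e^(3))) + 7·e^(3)/(2·(-e^(-3) + 1 + e^(3))))·(2·e^(-3)/(-e^(-3) + 1 + e^(3)) + 2·e^(3)/(-e^(-3) + 1 + e^(3))))·(-e^(-3) + 1 + e^(3))^2 + x^2·(-e^(-3)/(-e^(-3) + 1 + e^(3)) + (2·e^(-3)/(-e^(-3) + 1 + e^(3)) + 2·e^(3)/(-e^(-3) + 1 + e^(3)))^2 + 7·e^(3)/(-e^(-3) + 1 + e^(3)))·(-e^(-3) + 1 + e^(3))^2 + x·(4·e^(-3)/(-e^(-3) + 1 + e^(3)) + 4·e^(3)/(-e^(-3) + 1 + e^(3)))·(-e^(-3) + 1 + e^(3))^2 + (-e^(-3) + 1 + e^(3))^2 + O(x^5).
The coefficient of x^4 is (-e^(-3) + 1 + e^(3))^2·(5·e^(-3)/(2·(-e^(-3) + 1 + e^(3))) + 29·e^(3)/(3·(-e^(-3) + 1 + e^(3))) + (-e^(-3)/(2·(-e^(-3) + 1 + e^(3))) + 7·e^(3)/(2·(-e^(-3) + 1 + e^(3))))^2 + 2·(-5·e^(-3)/(3·(-e^(-3) + 1 + e^(3))) + 13·e^(3)/(3·(-e^(-3) + 1 + e^(3))))·(2·e^(-3)/(-e^(-3) + 1 + e^(3)) + 2·e^(3)/(-e^(-3) + 1 + e^(3)))).

Final answer: (-e^(-3) + 1 + e^(3))^2·(5·e^(-3)/(2·(-e^(-3) + 1 + e^(3))) + 29·e^(3)/(3·(-e^(-3) + 1 + e^(3))) + (-e^(-3)/(2·(-e^(-3) + 1 + e^(3))) + 7·e^(3)/(2·(-e^(-3) + 1 + e^(3))))^2 + 2·(-5·e^(-3)/(3·(-e^(-3) + 1 + e^(3))) + 13·e^(3)/(3·(-e^(-3) + 1 + e^(3))))·(2·e^(-3)/(-e^(-3) + 1 + e^(3)) + 2·e^(3)/(-e^(-3) + 1 + e^(3))))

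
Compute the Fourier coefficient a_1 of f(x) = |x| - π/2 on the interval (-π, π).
a_1 = (1/π) ∫_{-π}^{π} f(x)·cos(1x) dx.
Evaluate the integral (use parity and integration by parts as needed): a_1 = -4/π.

Final answer: -4/π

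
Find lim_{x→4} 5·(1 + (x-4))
Direct substitution at x = 4 gives 5.

Final answer: 5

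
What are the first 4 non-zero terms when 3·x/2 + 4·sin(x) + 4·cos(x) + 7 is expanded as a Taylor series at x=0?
-2·x^3/3 - 2·x^2 + 11·x/2 + 11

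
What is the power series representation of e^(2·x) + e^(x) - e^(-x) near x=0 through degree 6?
4·x^6/45 + 17·x^5/60 + 2·x^4/3 + 5·x^3/3 + 2·x^2 + 4·x + 1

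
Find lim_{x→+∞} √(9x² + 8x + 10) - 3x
As x → +∞: multiply by the conjugate to get (8x+10)/(√(9x²+8x+10)+3x); the denominator ~ 6x, so the limit is 8/6 = 4/3.
Limit = 4/3.

Final answer: 4/3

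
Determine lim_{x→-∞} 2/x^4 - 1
Evaluate the dominant behaviour as x → -∞; each term tends to a finite value or vanishes.
Limit = -1.

Final answer: -1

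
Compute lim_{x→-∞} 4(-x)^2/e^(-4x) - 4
The quotient is an ∞/∞ indeterminate form as x → -∞.
Compare growth rates of the dominant terms (exponentials ≫ polynomials ≫ logarithms), or apply L'Hôpital's rule; the quotient → 0.
Adding the constant: 0 - 4 = -4. Limit = -4.

Final answer: -4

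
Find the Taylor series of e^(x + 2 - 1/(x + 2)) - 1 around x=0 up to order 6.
1241·x^6·e^(3/2)/589824 + 99·x^5·e^(3/2)/8192 + 361·x^4·e^(3/2)/6144 + 89·x^3·e^(3/2)/384 + 21·x^2·e^(3/2)/32 + 5·x·e^(3/2)/4 - 1 + e^(3/2)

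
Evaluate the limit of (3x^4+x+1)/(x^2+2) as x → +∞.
This is an ∞/∞ indeterminate form as x → +∞.
Divide numerator and denominator by x^4 and let the lower-order terms vanish; the numerator's degree 4 exceeds the denominator's degree 2, so the quotient diverges.
Limit = ∞.

Final answer: ∞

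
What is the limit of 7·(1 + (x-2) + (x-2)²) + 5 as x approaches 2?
Direct substitution at x = 2 gives 12.

Final answer: 12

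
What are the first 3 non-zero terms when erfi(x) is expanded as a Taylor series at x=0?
x^5/(5·√(π)) + 2·x^3/(3·√(π)) + 2·x/√(π)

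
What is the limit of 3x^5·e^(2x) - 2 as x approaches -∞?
The product is a 0·∞ indeterminate form at x → -∞.
Rewrite the product as 3x^5 / e^(-2x) (an ∞/∞ form) and apply L'Hôpital, or use the standard hierarchy e^(2|x|) ≫ |x^5| as x → -∞.
The indeterminate product → 0, so the limit = -2.

Final answer: -2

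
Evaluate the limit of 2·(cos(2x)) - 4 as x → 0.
Direct substitution at x = 0 gives -2.

Final answer: -2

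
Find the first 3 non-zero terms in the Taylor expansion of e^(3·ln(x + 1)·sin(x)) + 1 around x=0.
-3·x^3/2 + 3·x^2 + 2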